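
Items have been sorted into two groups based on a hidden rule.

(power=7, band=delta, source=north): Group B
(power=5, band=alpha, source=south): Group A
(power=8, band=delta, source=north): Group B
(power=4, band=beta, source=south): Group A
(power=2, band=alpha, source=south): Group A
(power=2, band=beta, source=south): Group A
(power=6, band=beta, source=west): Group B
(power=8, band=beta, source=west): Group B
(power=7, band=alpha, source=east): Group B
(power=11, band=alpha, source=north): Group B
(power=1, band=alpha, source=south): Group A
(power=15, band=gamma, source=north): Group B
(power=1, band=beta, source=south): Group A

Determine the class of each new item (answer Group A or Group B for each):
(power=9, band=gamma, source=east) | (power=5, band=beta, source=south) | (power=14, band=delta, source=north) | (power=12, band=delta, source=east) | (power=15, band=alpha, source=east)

Group B, Group A, Group B, Group B, Group B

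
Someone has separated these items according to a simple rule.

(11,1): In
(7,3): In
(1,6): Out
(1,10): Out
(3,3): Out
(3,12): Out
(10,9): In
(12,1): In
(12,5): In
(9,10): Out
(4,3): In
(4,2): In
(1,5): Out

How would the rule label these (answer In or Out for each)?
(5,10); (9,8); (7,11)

Out, In, Out

The common property of the 'In' items is: first > second. No 'Out' item has it.
(5,10) → 5 < 10 → Out.
(9,8) → 9 > 8 → In.
(7,11) → 7 < 11 → Out.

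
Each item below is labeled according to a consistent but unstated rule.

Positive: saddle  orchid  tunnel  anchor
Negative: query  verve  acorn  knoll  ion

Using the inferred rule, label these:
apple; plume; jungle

Negative, Negative, Positive

The simplest hypothesis consistent with all the labels is: even length.
apple — length 5, hence Negative. plume — length 5, hence Negative. jungle — length 6, hence Positive.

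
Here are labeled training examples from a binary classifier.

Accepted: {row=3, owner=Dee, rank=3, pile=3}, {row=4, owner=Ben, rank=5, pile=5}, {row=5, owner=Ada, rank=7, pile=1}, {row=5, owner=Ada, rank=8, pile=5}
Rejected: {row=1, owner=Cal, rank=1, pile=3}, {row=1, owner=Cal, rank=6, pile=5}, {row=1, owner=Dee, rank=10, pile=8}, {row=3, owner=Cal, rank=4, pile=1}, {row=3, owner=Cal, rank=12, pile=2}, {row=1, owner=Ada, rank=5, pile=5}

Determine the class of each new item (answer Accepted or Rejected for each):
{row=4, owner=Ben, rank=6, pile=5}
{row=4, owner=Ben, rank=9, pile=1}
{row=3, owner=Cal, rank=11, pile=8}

The classifier is using: row ≥ 4 OR rank = 3.

Accepted, Accepted, Rejected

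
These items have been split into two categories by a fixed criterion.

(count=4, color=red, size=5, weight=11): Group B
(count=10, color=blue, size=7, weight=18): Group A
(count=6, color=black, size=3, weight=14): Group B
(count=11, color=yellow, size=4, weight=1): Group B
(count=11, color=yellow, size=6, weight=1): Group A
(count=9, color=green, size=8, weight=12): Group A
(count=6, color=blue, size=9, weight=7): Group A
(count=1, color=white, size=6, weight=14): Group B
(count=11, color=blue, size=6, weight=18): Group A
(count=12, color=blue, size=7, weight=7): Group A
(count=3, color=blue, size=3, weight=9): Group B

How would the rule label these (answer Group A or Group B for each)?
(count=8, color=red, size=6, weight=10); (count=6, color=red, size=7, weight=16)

The pattern is that an item is 'Group A' exactly when: size ≥ 5 AND count ≥ 6.
(count=8, color=red, size=6, weight=10) — size = 6, count = 8, hence Group A.
(count=6, color=red, size=7, weight=16) — size = 7, count = 6, hence Group A.

Group A, Group A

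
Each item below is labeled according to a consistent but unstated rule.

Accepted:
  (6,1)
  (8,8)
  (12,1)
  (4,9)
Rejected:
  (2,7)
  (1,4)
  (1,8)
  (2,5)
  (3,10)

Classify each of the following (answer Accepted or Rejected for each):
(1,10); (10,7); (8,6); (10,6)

Rejected, Accepted, Accepted, Accepted

The common property of the 'Accepted' items is: first ≥ 4. No 'Rejected' item has it.
(1,10) — first 1, hence Rejected.
(10,7) — first 10, hence Accepted.
(8,6) — first 8, hence Accepted.
(10,6) — first 10, hence Accepted.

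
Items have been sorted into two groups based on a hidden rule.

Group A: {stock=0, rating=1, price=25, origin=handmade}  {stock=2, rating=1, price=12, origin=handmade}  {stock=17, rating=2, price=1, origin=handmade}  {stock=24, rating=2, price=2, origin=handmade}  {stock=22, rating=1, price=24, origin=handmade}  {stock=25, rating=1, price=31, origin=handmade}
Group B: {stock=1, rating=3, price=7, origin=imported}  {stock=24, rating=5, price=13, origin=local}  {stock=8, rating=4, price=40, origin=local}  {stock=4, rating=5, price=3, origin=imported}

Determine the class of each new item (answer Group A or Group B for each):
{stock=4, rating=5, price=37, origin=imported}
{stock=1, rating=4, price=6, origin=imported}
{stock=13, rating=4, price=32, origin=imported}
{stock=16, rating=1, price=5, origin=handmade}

Group B, Group B, Group B, Group A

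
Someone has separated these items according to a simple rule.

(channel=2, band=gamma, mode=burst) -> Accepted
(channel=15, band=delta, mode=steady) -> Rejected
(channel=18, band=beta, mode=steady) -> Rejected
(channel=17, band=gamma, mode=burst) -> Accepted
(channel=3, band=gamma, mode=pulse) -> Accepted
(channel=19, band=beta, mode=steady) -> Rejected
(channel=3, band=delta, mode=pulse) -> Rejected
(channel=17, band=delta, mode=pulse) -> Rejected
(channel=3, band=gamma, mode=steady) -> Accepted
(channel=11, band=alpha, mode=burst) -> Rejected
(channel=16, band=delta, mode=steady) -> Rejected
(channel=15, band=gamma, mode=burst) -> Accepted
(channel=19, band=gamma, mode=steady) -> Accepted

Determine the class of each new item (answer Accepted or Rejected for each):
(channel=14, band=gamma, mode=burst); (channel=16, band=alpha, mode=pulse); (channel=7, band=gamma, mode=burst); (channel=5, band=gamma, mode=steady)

Accepted, Rejected, Accepted, Accepted

Rule: band is gamma. This holds for each 'Accepted' example and fails for each 'Rejected' one.
(channel=14, band=gamma, mode=burst) — band is gamma, hence Accepted.
(channel=16, band=alpha, mode=pulse) — band is alpha, hence Rejected.
(channel=7, band=gamma, mode=burst) — band is gamma, hence Accepted.
(channel=5, band=gamma, mode=steady) — band is gamma, hence Accepted.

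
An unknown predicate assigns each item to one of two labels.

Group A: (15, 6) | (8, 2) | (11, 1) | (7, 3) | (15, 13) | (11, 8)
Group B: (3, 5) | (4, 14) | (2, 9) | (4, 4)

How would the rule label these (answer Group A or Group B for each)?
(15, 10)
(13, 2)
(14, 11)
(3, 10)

Rule: first > second. This holds for each 'Group A' example and fails for each 'Group B' one.

Group A, Group A, Group A, Group B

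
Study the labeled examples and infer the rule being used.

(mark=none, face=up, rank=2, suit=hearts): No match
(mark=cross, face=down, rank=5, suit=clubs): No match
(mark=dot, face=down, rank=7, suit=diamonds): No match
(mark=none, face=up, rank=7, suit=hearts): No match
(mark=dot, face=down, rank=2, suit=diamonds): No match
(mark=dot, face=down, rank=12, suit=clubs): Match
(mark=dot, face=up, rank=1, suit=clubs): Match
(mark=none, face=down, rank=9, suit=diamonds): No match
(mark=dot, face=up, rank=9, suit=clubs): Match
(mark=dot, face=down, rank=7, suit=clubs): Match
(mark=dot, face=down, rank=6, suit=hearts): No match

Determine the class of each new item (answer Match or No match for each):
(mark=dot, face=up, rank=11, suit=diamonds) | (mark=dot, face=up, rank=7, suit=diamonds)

No match, No match

The common property of the 'Match' items is: suit is clubs AND mark is dot. No 'No match' item has it.
(mark=dot, face=up, rank=11, suit=diamonds) — suit is diamonds, mark is dot, hence No match.
(mark=dot, face=up, rank=7, suit=diamonds) — suit is diamonds, mark is dot, hence No match.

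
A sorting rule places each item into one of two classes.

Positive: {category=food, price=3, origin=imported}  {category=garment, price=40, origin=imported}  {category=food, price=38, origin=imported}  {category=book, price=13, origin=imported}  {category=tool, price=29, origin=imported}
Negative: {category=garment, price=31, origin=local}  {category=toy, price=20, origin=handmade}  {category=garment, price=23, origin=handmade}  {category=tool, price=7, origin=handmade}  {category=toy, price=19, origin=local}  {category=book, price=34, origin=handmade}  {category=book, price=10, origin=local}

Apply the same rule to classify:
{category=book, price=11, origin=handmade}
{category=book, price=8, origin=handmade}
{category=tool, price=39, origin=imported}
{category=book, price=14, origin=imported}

Negative, Negative, Positive, Positive

Comparing the two groups points to one rule — origin is imported.
Negative: {category=book, price=11, origin=handmade}, since origin is handmade.
Negative: {category=book, price=8, origin=handmade}, since origin is handmade.
Positive: {category=tool, price=39, origin=imported}, since origin is imported.
Positive: {category=book, price=14, origin=imported}, since origin is imported.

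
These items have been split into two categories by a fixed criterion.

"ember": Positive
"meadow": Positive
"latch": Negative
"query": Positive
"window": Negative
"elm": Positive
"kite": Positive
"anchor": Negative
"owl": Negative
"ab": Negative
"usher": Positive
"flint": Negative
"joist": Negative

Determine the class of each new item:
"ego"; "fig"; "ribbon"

The common property of the 'Positive' items is: contains 'e'. No 'Negative' item has it.
"ego": Positive (has 'e'). "fig": Negative (no 'e'). "ribbon": Negative (no 'e').

Positive, Negative, Negative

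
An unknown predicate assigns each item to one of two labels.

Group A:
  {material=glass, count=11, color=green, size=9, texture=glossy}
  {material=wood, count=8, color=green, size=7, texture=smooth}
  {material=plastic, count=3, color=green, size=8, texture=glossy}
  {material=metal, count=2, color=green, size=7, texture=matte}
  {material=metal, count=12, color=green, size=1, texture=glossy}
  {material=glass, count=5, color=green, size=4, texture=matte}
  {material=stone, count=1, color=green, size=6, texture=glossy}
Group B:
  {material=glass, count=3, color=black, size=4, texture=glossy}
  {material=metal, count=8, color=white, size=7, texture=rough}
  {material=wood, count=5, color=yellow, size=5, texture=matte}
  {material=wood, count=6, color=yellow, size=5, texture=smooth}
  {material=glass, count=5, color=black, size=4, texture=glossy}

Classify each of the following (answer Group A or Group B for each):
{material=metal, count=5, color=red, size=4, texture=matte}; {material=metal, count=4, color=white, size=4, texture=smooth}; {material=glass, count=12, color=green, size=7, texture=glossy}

One predicate separates the groups cleanly: color is green.

Group B, Group B, Group A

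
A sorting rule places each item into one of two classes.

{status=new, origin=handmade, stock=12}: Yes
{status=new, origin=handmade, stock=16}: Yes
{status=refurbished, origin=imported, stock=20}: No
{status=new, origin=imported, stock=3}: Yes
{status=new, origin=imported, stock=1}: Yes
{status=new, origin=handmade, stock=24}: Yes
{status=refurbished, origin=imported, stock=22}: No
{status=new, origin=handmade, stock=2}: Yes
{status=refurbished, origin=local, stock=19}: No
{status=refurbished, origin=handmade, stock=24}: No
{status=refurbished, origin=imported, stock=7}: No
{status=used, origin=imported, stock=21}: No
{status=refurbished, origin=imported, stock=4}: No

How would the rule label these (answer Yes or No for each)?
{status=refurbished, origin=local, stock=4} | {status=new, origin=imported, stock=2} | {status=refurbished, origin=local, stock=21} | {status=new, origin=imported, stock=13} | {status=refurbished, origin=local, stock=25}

The classifier is using: status is new.

No, Yes, No, Yes, No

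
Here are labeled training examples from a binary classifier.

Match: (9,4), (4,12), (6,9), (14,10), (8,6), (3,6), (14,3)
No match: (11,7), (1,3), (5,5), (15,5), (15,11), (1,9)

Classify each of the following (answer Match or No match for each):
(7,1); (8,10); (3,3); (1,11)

No match, Match, No match, No match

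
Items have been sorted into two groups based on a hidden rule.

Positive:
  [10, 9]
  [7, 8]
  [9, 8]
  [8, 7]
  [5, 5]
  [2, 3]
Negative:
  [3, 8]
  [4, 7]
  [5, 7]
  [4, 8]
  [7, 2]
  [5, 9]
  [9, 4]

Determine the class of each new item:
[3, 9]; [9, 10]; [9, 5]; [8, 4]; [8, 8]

Negative, Positive, Negative, Negative, Positive

The simplest hypothesis consistent with all the labels is: |first − second| ≤ 1.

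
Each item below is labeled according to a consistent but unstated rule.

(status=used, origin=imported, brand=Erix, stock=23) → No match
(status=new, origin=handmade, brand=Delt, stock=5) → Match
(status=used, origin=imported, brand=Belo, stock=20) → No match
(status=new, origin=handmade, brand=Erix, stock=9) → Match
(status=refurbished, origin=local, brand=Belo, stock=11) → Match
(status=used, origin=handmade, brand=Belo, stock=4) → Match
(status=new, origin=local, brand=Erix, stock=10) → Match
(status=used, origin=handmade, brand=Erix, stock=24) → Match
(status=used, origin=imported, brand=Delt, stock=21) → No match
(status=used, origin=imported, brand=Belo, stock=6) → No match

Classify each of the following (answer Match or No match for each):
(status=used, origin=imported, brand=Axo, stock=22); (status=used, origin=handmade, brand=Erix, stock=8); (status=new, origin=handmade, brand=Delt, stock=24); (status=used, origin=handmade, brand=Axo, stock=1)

Checking candidate rules against both groups, what survives is: origin is not imported.
(status=used, origin=imported, brand=Axo, stock=22) — origin is imported, hence No match.
(status=used, origin=handmade, brand=Erix, stock=8) — origin is handmade, hence Match.
(status=new, origin=handmade, brand=Delt, stock=24) — origin is handmade, hence Match.
(status=used, origin=handmade, brand=Axo, stock=1) — origin is handmade, hence Match.

No match, Match, Match, Match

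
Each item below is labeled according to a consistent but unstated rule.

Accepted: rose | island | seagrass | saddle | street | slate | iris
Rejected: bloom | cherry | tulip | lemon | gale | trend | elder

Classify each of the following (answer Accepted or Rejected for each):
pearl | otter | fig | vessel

Rejected, Rejected, Rejected, Accepted

'Accepted' ⟺ contains 's'.
pearl: no 's' — fails this test, so Rejected. otter: no 's' — fails this test, so Rejected. fig: no 's' — fails this test, so Rejected. vessel: has 's' — meets the rule, so Accepted.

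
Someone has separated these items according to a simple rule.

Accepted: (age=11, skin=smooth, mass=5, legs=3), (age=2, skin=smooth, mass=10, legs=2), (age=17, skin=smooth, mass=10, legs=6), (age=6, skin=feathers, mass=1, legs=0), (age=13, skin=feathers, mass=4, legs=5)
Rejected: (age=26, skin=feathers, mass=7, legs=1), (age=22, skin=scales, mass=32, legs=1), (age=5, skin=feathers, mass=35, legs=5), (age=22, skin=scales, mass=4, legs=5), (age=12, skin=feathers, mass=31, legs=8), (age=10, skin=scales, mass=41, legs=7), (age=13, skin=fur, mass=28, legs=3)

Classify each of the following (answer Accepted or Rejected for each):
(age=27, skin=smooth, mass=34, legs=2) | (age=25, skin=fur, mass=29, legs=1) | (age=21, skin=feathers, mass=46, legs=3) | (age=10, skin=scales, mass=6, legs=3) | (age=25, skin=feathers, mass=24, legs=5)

Rejected, Rejected, Rejected, Accepted, Rejected

Every 'Accepted' example satisfies: mass ≤ 10 AND age ≤ 17. None of the 'Rejected' examples do.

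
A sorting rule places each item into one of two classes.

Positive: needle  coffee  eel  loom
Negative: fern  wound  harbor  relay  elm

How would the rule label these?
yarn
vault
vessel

Negative, Negative, Positive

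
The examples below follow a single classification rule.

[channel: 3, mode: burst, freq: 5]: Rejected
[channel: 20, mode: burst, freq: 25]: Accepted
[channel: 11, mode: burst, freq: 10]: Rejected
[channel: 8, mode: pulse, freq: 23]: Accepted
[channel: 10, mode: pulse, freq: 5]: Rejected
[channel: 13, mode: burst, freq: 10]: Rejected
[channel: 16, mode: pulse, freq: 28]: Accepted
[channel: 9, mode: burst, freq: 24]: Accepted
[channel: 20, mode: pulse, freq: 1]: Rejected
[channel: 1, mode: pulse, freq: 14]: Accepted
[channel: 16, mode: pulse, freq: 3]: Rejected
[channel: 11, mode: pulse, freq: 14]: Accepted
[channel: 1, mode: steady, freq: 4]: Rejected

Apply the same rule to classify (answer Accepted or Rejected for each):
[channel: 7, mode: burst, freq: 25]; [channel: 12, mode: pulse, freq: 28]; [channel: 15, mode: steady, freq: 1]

A rule that fits every label: freq ≥ 14 — true of each 'Accepted' example, false of each 'Rejected' one.
[channel: 7, mode: burst, freq: 25] → freq = 25 → Accepted.
[channel: 12, mode: pulse, freq: 28] → freq = 28 → Accepted.
[channel: 15, mode: steady, freq: 1] → freq = 1 → Rejected.

Accepted, Accepted, Rejected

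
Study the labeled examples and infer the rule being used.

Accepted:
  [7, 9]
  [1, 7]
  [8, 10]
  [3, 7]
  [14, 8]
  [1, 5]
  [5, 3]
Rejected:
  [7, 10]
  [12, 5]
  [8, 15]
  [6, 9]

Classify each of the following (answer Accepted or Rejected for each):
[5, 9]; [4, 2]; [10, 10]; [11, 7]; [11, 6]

Accepted, Accepted, Accepted, Accepted, Rejected

All 'Accepted' examples share one property — sum is even — and every 'Rejected' example lacks it.
[5, 9]: 5+9 = 14, qualifies → Accepted. [4, 2]: 4+2 = 6, qualifies → Accepted. [10, 10]: 10+10 = 20, qualifies → Accepted. [11, 7]: 11+7 = 18, qualifies → Accepted. [11, 6]: 11+6 = 17, doesn't match → Rejected.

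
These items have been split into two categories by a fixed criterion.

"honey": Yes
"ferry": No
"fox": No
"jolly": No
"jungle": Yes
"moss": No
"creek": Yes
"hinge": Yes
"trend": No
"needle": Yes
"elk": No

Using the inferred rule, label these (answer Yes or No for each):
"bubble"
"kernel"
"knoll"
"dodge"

Yes, Yes, No, Yes

The common property of the 'Yes' items is: has ≥ 2 vowels. No 'No' item has it.
"bubble" → 2 vowels → Yes.
"kernel" → 2 vowels → Yes.
"knoll" → 1 vowel → No.
"dodge" → 2 vowels → Yes.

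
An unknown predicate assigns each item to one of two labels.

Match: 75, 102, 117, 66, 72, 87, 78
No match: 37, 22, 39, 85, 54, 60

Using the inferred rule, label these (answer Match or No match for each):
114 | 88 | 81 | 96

Match, No match, Match, Match

The pattern is that an item is 'Match' exactly when: multiple of 3 AND at least 66.
114: Match (114 = 3·38, 114 ≥ 66). 88: No match (88 = 3·29 + 1, 88 ≥ 66). 81: Match (81 = 3·27, 81 ≥ 66). 96: Match (96 = 3·32, 96 ≥ 66).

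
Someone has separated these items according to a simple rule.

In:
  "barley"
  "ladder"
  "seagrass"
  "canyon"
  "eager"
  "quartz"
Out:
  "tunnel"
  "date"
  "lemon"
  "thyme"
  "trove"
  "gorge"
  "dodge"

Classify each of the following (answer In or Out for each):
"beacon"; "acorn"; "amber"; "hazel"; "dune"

In, In, In, In, Out

The common property of the 'In' items is: length ≥ 5 AND contains 'a'. No 'Out' item has it.
"beacon" → length 6, has 'a' → In. "acorn" → length 5, has 'a' → In. "amber" → length 5, has 'a' → In. "hazel" → length 5, has 'a' → In. "dune" → length 4, no 'a' → Out.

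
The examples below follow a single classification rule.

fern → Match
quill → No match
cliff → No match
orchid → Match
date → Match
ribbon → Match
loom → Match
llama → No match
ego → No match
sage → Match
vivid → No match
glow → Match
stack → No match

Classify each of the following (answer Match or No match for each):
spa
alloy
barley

The distinguishing property — even length — holds for all the 'Match' cases and none of the 'No match' cases.

No match, No match, Match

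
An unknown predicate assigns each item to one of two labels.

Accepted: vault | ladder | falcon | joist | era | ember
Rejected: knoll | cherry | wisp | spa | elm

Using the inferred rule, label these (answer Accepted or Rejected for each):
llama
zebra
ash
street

All 'Accepted' examples share one property — has ≥ 2 vowels — and every 'Rejected' example lacks it.
llama: 2 vowels, matches → Accepted. zebra: 2 vowels, matches → Accepted. ash: 1 vowel, doesn't qualify → Rejected. street: 2 vowels, matches → Accepted.

Accepted, Accepted, Rejected, Accepted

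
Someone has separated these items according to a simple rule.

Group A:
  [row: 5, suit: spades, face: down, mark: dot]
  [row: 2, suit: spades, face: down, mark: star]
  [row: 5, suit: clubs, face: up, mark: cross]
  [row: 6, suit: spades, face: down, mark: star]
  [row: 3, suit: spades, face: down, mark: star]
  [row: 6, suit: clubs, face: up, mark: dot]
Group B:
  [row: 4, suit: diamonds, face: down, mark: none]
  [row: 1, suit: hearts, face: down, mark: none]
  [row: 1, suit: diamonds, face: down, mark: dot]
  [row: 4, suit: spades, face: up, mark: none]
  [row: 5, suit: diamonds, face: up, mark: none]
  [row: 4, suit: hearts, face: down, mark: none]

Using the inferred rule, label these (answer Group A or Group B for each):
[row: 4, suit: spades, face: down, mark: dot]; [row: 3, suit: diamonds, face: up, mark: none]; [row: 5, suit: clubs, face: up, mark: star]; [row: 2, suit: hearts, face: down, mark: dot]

Group A, Group B, Group A, Group A

The common property of the 'Group A' items is: mark is not none AND row ≥ 2. No 'Group B' item has it.
[row: 4, suit: spades, face: down, mark: dot]: mark is dot, row = 4 — satisfies this, so Group A. [row: 3, suit: diamonds, face: up, mark: none]: mark is none, row = 3 — lacks this property, so Group B. [row: 5, suit: clubs, face: up, mark: star]: mark is star, row = 5 — satisfies this, so Group A. [row: 2, suit: hearts, face: down, mark: dot]: mark is dot, row = 2 — satisfies this, so Group A.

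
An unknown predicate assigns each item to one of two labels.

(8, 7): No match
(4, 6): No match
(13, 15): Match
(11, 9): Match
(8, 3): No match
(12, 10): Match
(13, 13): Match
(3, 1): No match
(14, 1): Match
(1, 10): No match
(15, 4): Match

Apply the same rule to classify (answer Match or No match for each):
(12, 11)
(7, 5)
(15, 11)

Match, No match, Match

The distinguishing property — first ≥ 9 — holds for all the 'Match' cases and none of the 'No match' cases.
(12, 11): first 12, fits → Match. (7, 5): first 7, does not fit → No match. (15, 11): first 15, fits → Match.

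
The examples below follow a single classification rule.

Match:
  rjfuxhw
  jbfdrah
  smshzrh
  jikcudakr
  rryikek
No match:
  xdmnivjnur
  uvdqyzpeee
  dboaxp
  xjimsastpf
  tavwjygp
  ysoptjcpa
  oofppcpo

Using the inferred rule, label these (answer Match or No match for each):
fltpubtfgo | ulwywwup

The distinguishing property — odd length AND contains 'r' — holds for all the 'Match' cases and none of the 'No match' cases.
fltpubtfgo: length 10, no 'r' — does not pass, so No match.
ulwywwup: length 8, no 'r' — does not pass, so No match.

No match, No match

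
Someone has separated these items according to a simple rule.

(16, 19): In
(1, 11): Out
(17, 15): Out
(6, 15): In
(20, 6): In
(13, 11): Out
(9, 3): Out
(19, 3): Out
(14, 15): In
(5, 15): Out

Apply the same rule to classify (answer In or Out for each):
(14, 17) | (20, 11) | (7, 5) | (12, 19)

The simplest hypothesis consistent with all the labels is: first is even.
(14, 17): first 14 — satisfies this, so In.
(20, 11): first 20 — satisfies this, so In.
(7, 5): first 7 — doesn't qualify, so Out.
(12, 19): first 12 — satisfies this, so In.

In, In, Out, In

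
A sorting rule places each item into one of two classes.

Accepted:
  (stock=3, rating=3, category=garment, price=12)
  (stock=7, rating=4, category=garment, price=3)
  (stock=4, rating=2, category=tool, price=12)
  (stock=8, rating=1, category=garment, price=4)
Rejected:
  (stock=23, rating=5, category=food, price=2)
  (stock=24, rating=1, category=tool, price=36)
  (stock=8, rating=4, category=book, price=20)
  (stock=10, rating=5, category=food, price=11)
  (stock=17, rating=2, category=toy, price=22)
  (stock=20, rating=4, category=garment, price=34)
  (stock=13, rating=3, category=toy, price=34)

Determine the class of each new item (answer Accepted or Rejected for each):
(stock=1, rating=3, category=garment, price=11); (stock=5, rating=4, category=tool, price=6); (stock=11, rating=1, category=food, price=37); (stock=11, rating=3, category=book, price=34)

Accepted, Accepted, Rejected, Rejected

One predicate separates the groups cleanly: price ≤ 12 AND stock ≤ 8.
Accepted: (stock=1, rating=3, category=garment, price=11), since price = 11, stock = 1.
Accepted: (stock=5, rating=4, category=tool, price=6), since price = 6, stock = 5.
Rejected: (stock=11, rating=1, category=food, price=37), since price = 37, stock = 11.
Rejected: (stock=11, rating=3, category=book, price=34), since price = 34, stock = 11.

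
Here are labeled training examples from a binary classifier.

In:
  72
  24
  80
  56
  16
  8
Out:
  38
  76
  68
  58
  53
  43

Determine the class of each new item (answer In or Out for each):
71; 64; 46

Out, In, Out

The classifier is using: multiple of 8.
71: 71 = 8·8 + 7, doesn't match → Out. 64: 64 = 8·8, meets the rule → In. 46: 46 = 8·5 + 6, doesn't match → Out.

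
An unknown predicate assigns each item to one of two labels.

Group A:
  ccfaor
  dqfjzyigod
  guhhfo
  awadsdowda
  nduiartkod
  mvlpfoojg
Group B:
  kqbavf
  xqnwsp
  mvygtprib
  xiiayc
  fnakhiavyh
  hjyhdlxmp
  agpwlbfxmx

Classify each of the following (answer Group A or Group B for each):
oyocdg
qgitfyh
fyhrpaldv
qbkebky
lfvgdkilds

The pattern is that an item is 'Group A' exactly when: contains 'o'.
oyocdg — has 'o', hence Group A. qgitfyh — no 'o', hence Group B. fyhrpaldv — no 'o', hence Group B. qbkebky — no 'o', hence Group B. lfvgdkilds — no 'o', hence Group B.

Group A, Group B, Group B, Group B, Group B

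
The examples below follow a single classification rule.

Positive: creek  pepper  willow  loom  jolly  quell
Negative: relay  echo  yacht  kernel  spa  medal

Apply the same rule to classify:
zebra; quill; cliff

Negative, Positive, Positive

Looking at the examples, the only property every 'Positive' case has and every 'Negative' case lacks is: has a double letter.
Negative: zebra, since no doubled letter. Positive: quill, since 'll' doubled. Positive: cliff, since 'ff' doubled.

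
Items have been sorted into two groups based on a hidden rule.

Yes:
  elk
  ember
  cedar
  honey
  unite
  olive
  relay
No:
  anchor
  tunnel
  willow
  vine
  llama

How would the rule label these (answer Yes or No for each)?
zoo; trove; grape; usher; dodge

No, Yes, Yes, Yes, Yes

The common property of the 'Yes' items is: odd length AND contains 'e'. No 'No' item has it.
zoo: No (length 3, no 'e'). trove: Yes (length 5, has 'e'). grape: Yes (length 5, has 'e'). usher: Yes (length 5, has 'e'). dodge: Yes (length 5, has 'e').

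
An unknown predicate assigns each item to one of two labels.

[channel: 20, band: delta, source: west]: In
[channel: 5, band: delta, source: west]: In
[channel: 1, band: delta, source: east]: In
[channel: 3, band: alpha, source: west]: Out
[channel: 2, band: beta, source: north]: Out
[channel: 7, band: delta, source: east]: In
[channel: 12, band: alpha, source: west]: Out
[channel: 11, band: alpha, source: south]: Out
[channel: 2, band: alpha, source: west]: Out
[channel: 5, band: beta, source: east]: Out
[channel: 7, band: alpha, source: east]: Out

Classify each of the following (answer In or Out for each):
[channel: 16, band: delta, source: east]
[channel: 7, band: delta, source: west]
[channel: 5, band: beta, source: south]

In, In, Out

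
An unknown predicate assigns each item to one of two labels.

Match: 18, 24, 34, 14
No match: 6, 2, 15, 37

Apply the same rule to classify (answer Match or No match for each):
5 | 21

No match, No match

All 'Match' examples share one property — even AND at least 14 — and every 'No match' example lacks it.
5: 5 is odd, 5 < 14 — does not fit, so No match. 21: 21 is odd, 21 ≥ 14 — does not fit, so No match.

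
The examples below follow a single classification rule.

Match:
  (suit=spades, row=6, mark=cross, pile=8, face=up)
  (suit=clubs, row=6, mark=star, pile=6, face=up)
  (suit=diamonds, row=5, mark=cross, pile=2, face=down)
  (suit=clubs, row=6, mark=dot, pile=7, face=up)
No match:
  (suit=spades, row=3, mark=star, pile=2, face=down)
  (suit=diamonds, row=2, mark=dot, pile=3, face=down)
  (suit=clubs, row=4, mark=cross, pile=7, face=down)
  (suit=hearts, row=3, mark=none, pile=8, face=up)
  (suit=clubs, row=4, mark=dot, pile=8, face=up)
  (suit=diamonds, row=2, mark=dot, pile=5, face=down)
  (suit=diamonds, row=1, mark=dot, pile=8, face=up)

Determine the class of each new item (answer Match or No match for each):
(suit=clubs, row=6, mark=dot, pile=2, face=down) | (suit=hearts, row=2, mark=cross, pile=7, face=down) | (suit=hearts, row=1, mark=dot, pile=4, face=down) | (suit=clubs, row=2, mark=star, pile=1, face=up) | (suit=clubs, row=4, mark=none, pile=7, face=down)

Match, No match, No match, No match, No match

The pattern is that an item is 'Match' exactly when: row ≥ 5.
(suit=clubs, row=6, mark=dot, pile=2, face=down): Match (row = 6). (suit=hearts, row=2, mark=cross, pile=7, face=down): No match (row = 2). (suit=hearts, row=1, mark=dot, pile=4, face=down): No match (row = 1). (suit=clubs, row=2, mark=star, pile=1, face=up): No match (row = 2). (suit=clubs, row=4, mark=none, pile=7, face=down): No match (row = 4).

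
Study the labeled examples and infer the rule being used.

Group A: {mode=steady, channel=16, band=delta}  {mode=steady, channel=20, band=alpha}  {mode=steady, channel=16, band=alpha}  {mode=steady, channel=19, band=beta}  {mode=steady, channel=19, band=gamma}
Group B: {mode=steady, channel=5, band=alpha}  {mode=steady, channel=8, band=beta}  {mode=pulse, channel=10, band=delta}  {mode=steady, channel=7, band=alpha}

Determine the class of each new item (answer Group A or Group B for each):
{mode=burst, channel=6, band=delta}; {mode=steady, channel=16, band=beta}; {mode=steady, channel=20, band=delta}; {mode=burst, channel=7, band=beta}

Group B, Group A, Group A, Group B

Every 'Group A' example satisfies: channel ≥ 16. None of the 'Group B' examples do.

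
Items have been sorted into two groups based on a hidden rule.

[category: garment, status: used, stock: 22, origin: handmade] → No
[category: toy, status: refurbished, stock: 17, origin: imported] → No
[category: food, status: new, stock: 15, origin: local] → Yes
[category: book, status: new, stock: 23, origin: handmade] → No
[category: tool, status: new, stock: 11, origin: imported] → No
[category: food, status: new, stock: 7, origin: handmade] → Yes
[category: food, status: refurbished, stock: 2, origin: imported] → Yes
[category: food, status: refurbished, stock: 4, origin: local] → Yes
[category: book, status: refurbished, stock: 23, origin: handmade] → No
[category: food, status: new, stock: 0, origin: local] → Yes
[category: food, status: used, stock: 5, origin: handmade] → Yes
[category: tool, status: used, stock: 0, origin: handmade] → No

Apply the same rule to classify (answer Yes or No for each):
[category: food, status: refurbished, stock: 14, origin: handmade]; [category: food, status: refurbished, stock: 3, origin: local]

Yes, Yes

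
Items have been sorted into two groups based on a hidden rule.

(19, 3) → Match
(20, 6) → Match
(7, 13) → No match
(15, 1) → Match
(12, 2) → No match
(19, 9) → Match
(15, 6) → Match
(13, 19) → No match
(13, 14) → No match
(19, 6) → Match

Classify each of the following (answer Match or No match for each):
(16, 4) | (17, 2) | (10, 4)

Match, Match, No match

The common property of the 'Match' items is: first ≥ 14. No 'No match' item has it.
(16, 4) — first 16, hence Match. (17, 2) — first 17, hence Match. (10, 4) — first 10, hence No match.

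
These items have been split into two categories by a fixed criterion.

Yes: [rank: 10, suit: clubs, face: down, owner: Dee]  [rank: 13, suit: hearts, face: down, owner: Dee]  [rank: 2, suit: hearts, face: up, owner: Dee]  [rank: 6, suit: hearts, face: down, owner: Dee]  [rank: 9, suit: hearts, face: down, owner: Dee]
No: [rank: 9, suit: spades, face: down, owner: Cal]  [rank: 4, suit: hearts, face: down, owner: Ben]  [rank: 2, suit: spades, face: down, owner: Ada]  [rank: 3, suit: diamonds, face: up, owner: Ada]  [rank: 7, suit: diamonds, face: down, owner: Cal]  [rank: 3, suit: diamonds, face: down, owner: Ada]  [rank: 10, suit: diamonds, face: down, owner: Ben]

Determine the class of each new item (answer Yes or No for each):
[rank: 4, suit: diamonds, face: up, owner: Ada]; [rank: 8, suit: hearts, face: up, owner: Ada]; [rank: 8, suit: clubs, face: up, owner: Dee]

No, No, Yes

The classifier is using: owner is Dee.
No: [rank: 4, suit: diamonds, face: up, owner: Ada], since owner is Ada. No: [rank: 8, suit: hearts, face: up, owner: Ada], since owner is Ada. Yes: [rank: 8, suit: clubs, face: up, owner: Dee], since owner is Dee.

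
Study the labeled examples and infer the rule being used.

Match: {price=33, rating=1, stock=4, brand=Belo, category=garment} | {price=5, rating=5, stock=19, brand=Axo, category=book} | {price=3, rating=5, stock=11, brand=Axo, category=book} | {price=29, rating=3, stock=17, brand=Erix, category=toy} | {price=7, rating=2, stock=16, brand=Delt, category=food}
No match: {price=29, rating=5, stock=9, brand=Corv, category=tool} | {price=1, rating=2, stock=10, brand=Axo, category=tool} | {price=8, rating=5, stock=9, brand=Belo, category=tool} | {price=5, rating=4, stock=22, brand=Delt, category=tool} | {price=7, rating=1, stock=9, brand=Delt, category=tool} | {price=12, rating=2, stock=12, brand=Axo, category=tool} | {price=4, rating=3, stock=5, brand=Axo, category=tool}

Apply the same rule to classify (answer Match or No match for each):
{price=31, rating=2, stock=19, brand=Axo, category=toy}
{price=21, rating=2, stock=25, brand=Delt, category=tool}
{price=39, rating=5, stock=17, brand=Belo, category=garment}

Match, No match, Match

The common property of the 'Match' items is: category is not tool. No 'No match' item has it.
{price=31, rating=2, stock=19, brand=Axo, category=toy}: Match (category is toy). {price=21, rating=2, stock=25, brand=Delt, category=tool}: No match (category is tool). {price=39, rating=5, stock=17, brand=Belo, category=garment}: Match (category is garment).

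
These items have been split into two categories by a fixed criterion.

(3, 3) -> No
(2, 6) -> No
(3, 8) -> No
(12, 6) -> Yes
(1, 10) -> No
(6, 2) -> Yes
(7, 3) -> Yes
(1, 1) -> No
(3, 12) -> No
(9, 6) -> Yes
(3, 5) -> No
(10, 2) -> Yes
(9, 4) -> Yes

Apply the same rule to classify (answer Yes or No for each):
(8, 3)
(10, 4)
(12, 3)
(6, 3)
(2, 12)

The distinguishing property — first > second — holds for all the 'Yes' cases and none of the 'No' cases.
Yes: (8, 3), since 8 > 3.
Yes: (10, 4), since 10 > 4.
Yes: (12, 3), since 12 > 3.
Yes: (6, 3), since 6 > 3.
No: (2, 12), since 2 < 12.

Yes, Yes, Yes, Yes, No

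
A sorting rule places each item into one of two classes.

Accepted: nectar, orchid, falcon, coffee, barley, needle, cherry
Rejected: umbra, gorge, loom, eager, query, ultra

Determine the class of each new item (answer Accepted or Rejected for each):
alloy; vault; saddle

One predicate separates the groups cleanly: length 6.

Rejected, Rejected, Accepted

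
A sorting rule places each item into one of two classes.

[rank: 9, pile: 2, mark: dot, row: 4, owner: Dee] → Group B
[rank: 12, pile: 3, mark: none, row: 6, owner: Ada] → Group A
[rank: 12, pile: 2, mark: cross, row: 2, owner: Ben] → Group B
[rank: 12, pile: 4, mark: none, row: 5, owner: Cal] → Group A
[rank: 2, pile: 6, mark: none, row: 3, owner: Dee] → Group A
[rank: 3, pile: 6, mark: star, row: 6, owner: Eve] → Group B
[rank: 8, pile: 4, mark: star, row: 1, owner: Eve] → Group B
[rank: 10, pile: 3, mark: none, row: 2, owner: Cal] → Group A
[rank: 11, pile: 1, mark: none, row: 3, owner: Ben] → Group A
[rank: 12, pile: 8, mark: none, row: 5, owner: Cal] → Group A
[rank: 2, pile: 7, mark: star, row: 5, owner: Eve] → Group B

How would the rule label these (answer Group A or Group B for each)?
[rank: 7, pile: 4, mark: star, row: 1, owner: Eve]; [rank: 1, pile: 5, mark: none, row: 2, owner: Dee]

The classifier is using: mark is none.
[rank: 7, pile: 4, mark: star, row: 1, owner: Eve]: Group B (mark is star). [rank: 1, pile: 5, mark: none, row: 2, owner: Dee]: Group A (mark is none).

Group B, Group A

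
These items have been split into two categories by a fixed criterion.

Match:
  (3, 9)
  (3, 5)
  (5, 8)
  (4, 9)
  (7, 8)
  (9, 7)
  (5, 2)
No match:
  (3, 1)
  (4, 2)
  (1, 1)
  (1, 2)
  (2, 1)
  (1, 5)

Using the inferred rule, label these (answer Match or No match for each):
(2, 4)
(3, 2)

Rule: sum ≥ 7. This holds for each 'Match' example and fails for each 'No match' one.
(2, 4) — 2+4 = 6, hence No match.
(3, 2) — 3+2 = 5, hence No match.

No match, No match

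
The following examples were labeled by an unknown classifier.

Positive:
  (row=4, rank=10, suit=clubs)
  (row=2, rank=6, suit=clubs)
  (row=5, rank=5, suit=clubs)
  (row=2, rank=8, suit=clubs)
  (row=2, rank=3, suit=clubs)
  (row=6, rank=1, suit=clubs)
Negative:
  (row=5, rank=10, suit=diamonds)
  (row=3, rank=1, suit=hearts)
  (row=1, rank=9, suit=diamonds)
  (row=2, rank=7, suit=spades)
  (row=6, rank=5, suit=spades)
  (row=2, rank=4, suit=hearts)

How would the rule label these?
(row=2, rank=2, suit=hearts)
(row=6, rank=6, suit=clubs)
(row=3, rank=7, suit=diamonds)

Negative, Positive, Negative

Every 'Positive' example satisfies: suit is clubs. None of the 'Negative' examples do.
Negative: (row=2, rank=2, suit=hearts), since suit is hearts. Positive: (row=6, rank=6, suit=clubs), since suit is clubs. Negative: (row=3, rank=7, suit=diamonds), since suit is diamonds.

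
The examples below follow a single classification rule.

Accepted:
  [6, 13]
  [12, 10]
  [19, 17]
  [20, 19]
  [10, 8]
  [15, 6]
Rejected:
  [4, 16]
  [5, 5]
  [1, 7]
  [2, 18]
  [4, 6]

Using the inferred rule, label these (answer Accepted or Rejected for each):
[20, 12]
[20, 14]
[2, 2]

The pattern is that an item is 'Accepted' exactly when: first ≥ 6.
[20, 12]: first 20, qualifies → Accepted. [20, 14]: first 20, qualifies → Accepted. [2, 2]: first 2, does not fit → Rejected.

Accepted, Accepted, Rejected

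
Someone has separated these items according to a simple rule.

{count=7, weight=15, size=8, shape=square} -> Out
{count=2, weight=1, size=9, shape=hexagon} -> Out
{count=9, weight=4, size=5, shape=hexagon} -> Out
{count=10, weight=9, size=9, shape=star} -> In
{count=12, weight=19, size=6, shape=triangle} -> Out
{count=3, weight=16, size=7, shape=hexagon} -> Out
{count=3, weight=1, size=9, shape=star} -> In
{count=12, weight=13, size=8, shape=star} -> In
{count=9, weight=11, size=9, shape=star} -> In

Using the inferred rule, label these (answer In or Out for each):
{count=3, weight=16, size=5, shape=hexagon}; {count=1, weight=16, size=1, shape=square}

Out, Out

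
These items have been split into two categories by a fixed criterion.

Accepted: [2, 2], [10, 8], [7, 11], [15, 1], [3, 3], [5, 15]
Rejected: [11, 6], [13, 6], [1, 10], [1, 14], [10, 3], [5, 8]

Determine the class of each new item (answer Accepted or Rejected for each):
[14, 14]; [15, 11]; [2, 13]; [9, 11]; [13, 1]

'Accepted' ⟺ sum is even.
[14, 14] — 14+14 = 28, hence Accepted.
[15, 11] — 15+11 = 26, hence Accepted.
[2, 13] — 2+13 = 15, hence Rejected.
[9, 11] — 9+11 = 20, hence Accepted.
[13, 1] — 13+1 = 14, hence Accepted.

Accepted, Accepted, Rejected, Accepted, Accepted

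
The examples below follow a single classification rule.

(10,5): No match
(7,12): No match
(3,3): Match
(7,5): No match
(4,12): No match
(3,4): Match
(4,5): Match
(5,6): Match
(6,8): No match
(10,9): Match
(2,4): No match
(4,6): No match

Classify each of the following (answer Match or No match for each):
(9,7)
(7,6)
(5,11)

The common property of the 'Match' items is: |first − second| ≤ 1. No 'No match' item has it.
No match: (9,7), since |9−7| = 2. Match: (7,6), since |7−6| = 1. No match: (5,11), since |5−11| = 6.

No match, Match, No match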